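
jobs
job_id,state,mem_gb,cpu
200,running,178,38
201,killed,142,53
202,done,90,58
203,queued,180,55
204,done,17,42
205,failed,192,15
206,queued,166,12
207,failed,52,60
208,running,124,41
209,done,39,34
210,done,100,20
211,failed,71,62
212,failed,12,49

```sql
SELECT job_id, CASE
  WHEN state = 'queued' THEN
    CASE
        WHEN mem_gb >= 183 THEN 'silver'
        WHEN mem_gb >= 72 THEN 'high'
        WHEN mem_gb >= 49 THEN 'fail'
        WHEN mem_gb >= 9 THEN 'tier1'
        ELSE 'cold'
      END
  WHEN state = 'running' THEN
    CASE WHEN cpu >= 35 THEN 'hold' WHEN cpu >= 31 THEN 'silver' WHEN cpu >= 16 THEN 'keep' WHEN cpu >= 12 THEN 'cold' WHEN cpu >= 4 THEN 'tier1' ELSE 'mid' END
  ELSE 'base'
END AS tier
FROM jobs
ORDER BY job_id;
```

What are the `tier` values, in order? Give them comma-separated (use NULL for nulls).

job_id=200: state='running' → inner[cpu >= 35] → hold
job_id=201: state='killed' → outer ELSE → base
job_id=202: state='done' → outer ELSE → base
job_id=203: state='queued' → inner[mem_gb >= 72] → high
job_id=204: state='done' → outer ELSE → base
job_id=205: state='failed' → outer ELSE → base
job_id=206: state='queued' → inner[mem_gb >= 72] → high
job_id=207: state='failed' → outer ELSE → base
job_id=208: state='running' → inner[cpu >= 35] → hold
job_id=209: state='done' → outer ELSE → base
job_id=210: state='done' → outer ELSE → base
job_id=211: state='failed' → outer ELSE → base
job_id=212: state='failed' → outer ELSE → base

hold, base, base, high, base, base, high, base, hold, base, base, base, base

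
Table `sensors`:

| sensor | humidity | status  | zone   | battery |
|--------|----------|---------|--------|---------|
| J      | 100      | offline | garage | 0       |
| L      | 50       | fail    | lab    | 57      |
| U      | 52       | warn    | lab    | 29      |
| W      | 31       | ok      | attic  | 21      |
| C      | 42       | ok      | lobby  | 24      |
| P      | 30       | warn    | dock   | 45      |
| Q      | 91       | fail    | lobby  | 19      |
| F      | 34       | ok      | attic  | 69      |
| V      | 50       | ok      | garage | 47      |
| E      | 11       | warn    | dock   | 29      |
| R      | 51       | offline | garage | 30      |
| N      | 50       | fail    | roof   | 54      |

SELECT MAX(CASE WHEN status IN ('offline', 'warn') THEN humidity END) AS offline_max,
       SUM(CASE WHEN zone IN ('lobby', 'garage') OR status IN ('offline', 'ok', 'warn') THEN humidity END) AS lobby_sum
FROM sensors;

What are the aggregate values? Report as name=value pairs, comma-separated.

[offline_max: status IN ('offline', 'warn')]
sensor=J: ✓ → 100
sensor=L: ✗
sensor=U: ✓ → 52
sensor=W: ✗
sensor=C: ✗
sensor=P: ✓ → 30
sensor=Q: ✗
sensor=F: ✗
sensor=V: ✗
sensor=E: ✓ → 11
sensor=R: ✓ → 51
sensor=N: ✗
offline_max = MAX(100, 52, 30, 11, 51) = 100
—
[lobby_sum: zone IN ('lobby', 'garage') OR status IN ('offline', 'ok', 'warn')]
sensor=J: ✓ → 100
sensor=L: ✗
sensor=U: ✓ → 52
sensor=W: ✓ → 31
sensor=C: ✓ → 42
sensor=P: ✓ → 30
sensor=Q: ✓ → 91
sensor=F: ✓ → 34
sensor=V: ✓ → 50
sensor=E: ✓ → 11
sensor=R: ✓ → 51
sensor=N: ✗
lobby_sum = 100 + 52 + 31 + 42 + 30 + 91 + 34 + 50 + 11 + 51 = 492

offline_max=100, lobby_sum=492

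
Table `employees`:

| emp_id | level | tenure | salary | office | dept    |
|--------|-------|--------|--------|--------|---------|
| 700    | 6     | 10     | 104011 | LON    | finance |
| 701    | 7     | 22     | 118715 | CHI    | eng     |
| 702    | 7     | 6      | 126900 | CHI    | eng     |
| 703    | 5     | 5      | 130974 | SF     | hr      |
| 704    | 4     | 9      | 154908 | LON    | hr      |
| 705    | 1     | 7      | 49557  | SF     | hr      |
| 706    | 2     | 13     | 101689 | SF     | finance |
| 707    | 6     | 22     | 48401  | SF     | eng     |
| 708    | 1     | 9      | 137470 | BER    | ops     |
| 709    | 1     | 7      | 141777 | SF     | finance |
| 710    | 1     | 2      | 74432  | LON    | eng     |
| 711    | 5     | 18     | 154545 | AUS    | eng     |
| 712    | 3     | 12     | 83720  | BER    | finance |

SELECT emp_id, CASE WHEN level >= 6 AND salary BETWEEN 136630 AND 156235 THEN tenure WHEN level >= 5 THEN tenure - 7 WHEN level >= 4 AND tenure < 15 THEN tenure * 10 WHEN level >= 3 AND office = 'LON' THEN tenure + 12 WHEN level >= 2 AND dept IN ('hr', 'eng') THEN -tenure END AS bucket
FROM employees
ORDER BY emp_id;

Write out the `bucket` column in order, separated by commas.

3, 15, -1, -2, 90, NULL, NULL, 15, NULL, NULL, NULL, 11, NULL

emp_id=700: level >= 5 → 3
emp_id=701: level >= 5 → 15
emp_id=702: level >= 5 → -1
emp_id=703: level >= 5 → -2
emp_id=704: level >= 4 AND tenure < 15 → 90
emp_id=705: (no match → NULL) → NULL
emp_id=706: (no match → NULL) → NULL
emp_id=707: level >= 5 → 15
emp_id=708: (no match → NULL) → NULL
emp_id=709: (no match → NULL) → NULL
emp_id=710: (no match → NULL) → NULL
emp_id=711: level >= 5 → 11
emp_id=712: (no match → NULL) → NULL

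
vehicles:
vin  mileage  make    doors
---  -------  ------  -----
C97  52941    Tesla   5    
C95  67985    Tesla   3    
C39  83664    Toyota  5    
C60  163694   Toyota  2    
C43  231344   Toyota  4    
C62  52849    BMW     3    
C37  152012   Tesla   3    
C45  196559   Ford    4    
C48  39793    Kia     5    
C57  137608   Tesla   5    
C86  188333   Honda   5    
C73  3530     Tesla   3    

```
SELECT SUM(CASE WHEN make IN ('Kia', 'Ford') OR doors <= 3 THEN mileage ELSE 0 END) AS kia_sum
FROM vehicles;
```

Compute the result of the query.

676422

vin=C97: ✗
vin=C95: ✓ → 67985
vin=C39: ✗
vin=C60: ✓ → 163694
vin=C43: ✗
vin=C62: ✓ → 52849
vin=C37: ✓ → 152012
vin=C45: ✓ → 196559
vin=C48: ✓ → 39793
vin=C57: ✗
vin=C86: ✗
vin=C73: ✓ → 3530
kia_sum = 67985 + 163694 + 52849 + 152012 + 196559 + 39793 + 3530 = 676422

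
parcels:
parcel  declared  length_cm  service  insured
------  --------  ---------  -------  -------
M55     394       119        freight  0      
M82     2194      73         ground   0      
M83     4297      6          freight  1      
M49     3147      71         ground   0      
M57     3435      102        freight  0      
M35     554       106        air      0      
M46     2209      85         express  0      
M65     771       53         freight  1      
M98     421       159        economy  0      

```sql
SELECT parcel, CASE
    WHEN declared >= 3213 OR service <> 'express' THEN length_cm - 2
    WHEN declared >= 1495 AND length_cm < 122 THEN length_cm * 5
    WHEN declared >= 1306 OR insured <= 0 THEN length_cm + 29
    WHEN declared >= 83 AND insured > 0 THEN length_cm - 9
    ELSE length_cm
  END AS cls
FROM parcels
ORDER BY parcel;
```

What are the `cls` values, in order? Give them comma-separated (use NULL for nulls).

parcel=M35: declared >= 3213 OR service <> 'express' → 104
parcel=M46: declared >= 1495 AND length_cm < 122 → 425
parcel=M49: declared >= 3213 OR service <> 'express' → 69
parcel=M55: declared >= 3213 OR service <> 'express' → 117
parcel=M57: declared >= 3213 OR service <> 'express' → 100
parcel=M65: declared >= 3213 OR service <> 'express' → 51
parcel=M82: declared >= 3213 OR service <> 'express' → 71
parcel=M83: declared >= 3213 OR service <> 'express' → 4
parcel=M98: declared >= 3213 OR service <> 'express' → 157

104, 425, 69, 117, 100, 51, 71, 4, 157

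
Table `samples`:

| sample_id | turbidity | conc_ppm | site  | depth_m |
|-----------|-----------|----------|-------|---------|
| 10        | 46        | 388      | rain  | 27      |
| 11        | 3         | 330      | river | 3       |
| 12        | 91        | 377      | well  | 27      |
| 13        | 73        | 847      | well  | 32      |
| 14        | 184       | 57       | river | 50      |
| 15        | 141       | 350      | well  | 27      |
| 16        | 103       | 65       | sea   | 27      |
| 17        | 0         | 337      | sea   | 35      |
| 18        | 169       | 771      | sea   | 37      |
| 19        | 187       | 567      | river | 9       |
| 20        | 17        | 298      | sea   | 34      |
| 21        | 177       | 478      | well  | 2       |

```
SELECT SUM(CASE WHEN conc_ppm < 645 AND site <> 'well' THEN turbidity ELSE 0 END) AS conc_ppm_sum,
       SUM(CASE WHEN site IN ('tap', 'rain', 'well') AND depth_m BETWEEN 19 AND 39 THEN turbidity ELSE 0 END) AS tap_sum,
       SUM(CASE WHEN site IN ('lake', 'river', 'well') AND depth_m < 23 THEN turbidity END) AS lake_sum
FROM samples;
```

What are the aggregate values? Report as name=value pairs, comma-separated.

conc_ppm_sum=540, tap_sum=351, lake_sum=367

[conc_ppm_sum: conc_ppm < 645 AND site <> 'well']
sample_id=10: ✓ → 46
sample_id=11: ✓ → 3
sample_id=12: ✗
sample_id=13: ✗
sample_id=14: ✓ → 184
sample_id=15: ✗
sample_id=16: ✓ → 103
sample_id=17: ✓ → 0
sample_id=18: ✗
sample_id=19: ✓ → 187
sample_id=20: ✓ → 17
sample_id=21: ✗
conc_ppm_sum = 46 + 3 + 184 + 103 + 187 + 17 = 540
—
[tap_sum: site IN ('tap', 'rain', 'well') AND depth_m BETWEEN 19 AND 39]
sample_id=10: ✓ → 46
sample_id=11: ✗
sample_id=12: ✓ → 91
sample_id=13: ✓ → 73
sample_id=14: ✗
sample_id=15: ✓ → 141
sample_id=16: ✗
sample_id=17: ✗
sample_id=18: ✗
sample_id=19: ✗
sample_id=20: ✗
sample_id=21: ✗
tap_sum = 46 + 91 + 73 + 141 = 351
—
[lake_sum: site IN ('lake', 'river', 'well') AND depth_m < 23]
sample_id=10: ✗
sample_id=11: ✓ → 3
sample_id=12: ✗
sample_id=13: ✗
sample_id=14: ✗
sample_id=15: ✗
sample_id=16: ✗
sample_id=17: ✗
sample_id=18: ✗
sample_id=19: ✓ → 187
sample_id=20: ✗
sample_id=21: ✓ → 177
lake_sum = 3 + 187 + 177 = 367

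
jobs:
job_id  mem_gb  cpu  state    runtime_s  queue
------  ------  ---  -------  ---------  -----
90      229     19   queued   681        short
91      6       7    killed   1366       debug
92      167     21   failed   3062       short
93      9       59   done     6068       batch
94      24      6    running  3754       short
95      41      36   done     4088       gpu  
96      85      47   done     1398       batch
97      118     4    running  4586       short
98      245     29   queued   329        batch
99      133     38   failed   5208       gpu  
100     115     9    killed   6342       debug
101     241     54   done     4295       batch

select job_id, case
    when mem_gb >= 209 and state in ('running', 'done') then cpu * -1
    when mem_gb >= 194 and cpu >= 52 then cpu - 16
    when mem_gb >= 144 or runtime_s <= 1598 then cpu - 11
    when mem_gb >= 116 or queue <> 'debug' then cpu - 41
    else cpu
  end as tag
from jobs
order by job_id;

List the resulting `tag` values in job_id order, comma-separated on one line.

job_id=90: mem_gb >= 144 or runtime_s <= 1598 → 8
job_id=91: mem_gb >= 144 or runtime_s <= 1598 → -4
job_id=92: mem_gb >= 144 or runtime_s <= 1598 → 10
job_id=93: mem_gb >= 116 or queue <> 'debug' → 18
job_id=94: mem_gb >= 116 or queue <> 'debug' → -35
job_id=95: mem_gb >= 116 or queue <> 'debug' → -5
job_id=96: mem_gb >= 144 or runtime_s <= 1598 → 36
job_id=97: mem_gb >= 116 or queue <> 'debug' → -37
job_id=98: mem_gb >= 144 or runtime_s <= 1598 → 18
job_id=99: mem_gb >= 116 or queue <> 'debug' → -3
job_id=100: ELSE → 9
job_id=101: mem_gb >= 209 and state in ('running', 'done') → -54

8, -4, 10, 18, -35, -5, 36, -37, 18, -3, 9, -54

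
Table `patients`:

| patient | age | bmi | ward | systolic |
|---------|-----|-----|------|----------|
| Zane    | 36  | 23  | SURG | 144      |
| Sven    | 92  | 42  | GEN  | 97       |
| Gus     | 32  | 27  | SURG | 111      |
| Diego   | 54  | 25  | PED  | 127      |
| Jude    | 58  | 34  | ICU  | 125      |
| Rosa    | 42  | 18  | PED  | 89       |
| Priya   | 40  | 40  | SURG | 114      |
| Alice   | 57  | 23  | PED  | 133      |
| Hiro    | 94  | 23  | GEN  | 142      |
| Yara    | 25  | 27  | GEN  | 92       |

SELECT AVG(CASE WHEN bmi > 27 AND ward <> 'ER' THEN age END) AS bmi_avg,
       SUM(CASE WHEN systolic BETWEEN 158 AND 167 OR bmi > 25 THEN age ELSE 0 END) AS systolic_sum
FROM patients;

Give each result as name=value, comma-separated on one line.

[bmi_avg: bmi > 27 AND ward <> 'ER']
patient=Zane: ✗
patient=Sven: ✓ → 92
patient=Gus: ✗
patient=Diego: ✗
patient=Jude: ✓ → 58
patient=Rosa: ✗
patient=Priya: ✓ → 40
patient=Alice: ✗
patient=Hiro: ✗
patient=Yara: ✗
bmi_avg = (92 + 58 + 40) / 3 = 63.3333333333
—
[systolic_sum: systolic BETWEEN 158 AND 167 OR bmi > 25]
patient=Zane: ✗
patient=Sven: ✓ → 92
patient=Gus: ✓ → 32
patient=Diego: ✗
patient=Jude: ✓ → 58
patient=Rosa: ✗
patient=Priya: ✓ → 40
patient=Alice: ✗
patient=Hiro: ✗
patient=Yara: ✓ → 25
systolic_sum = 92 + 32 + 58 + 40 + 25 = 247

bmi_avg=63.3333333333, systolic_sum=247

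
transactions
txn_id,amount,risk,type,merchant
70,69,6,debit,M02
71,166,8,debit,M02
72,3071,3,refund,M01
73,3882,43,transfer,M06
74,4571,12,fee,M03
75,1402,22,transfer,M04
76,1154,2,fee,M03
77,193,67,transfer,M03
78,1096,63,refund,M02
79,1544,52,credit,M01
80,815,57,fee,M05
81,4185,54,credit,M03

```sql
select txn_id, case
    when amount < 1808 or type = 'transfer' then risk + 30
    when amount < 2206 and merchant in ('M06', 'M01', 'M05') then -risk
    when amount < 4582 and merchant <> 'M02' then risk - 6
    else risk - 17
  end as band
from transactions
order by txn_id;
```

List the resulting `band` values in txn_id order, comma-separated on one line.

txn_id=70: amount < 1808 or type = 'transfer' → 36
txn_id=71: amount < 1808 or type = 'transfer' → 38
txn_id=72: amount < 4582 and merchant <> 'M02' → -3
txn_id=73: amount < 1808 or type = 'transfer' → 73
txn_id=74: amount < 4582 and merchant <> 'M02' → 6
txn_id=75: amount < 1808 or type = 'transfer' → 52
txn_id=76: amount < 1808 or type = 'transfer' → 32
txn_id=77: amount < 1808 or type = 'transfer' → 97
txn_id=78: amount < 1808 or type = 'transfer' → 93
txn_id=79: amount < 1808 or type = 'transfer' → 82
txn_id=80: amount < 1808 or type = 'transfer' → 87
txn_id=81: amount < 4582 and merchant <> 'M02' → 48

36, 38, -3, 73, 6, 52, 32, 97, 93, 82, 87, 48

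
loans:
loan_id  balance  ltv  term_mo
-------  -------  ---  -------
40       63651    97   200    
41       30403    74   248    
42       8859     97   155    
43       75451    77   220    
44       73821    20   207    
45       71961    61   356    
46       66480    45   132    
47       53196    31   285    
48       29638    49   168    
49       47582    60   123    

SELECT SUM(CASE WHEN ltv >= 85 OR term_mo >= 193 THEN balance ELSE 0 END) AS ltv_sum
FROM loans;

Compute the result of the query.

377342

loan_id=40: ✓ → 63651
loan_id=41: ✓ → 30403
loan_id=42: ✓ → 8859
loan_id=43: ✓ → 75451
loan_id=44: ✓ → 73821
loan_id=45: ✓ → 71961
loan_id=46: ✗
loan_id=47: ✓ → 53196
loan_id=48: ✗
loan_id=49: ✗
ltv_sum = 63651 + 30403 + 8859 + 75451 + 73821 + 71961 + 53196 = 377342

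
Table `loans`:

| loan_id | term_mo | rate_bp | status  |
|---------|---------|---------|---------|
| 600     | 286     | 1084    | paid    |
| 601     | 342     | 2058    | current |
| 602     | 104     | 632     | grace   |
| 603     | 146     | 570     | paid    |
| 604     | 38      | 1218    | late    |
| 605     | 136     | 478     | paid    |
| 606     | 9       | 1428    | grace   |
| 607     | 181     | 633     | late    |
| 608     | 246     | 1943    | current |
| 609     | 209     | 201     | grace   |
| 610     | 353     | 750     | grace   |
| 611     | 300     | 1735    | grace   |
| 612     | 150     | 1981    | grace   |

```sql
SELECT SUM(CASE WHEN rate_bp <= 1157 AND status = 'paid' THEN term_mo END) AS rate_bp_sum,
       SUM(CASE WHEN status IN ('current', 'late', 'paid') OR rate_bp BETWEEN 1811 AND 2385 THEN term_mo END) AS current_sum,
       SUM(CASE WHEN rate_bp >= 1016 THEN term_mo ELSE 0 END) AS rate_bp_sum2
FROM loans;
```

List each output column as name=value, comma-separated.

rate_bp_sum=568, current_sum=1525, rate_bp_sum2=1371

[rate_bp_sum: rate_bp <= 1157 AND status = 'paid']
loan_id=600: ✓ → 286
loan_id=601: ✗
loan_id=602: ✗
loan_id=603: ✓ → 146
loan_id=604: ✗
loan_id=605: ✓ → 136
loan_id=606: ✗
loan_id=607: ✗
loan_id=608: ✗
loan_id=609: ✗
loan_id=610: ✗
loan_id=611: ✗
loan_id=612: ✗
rate_bp_sum = 286 + 146 + 136 = 568
—
[current_sum: status IN ('current', 'late', 'paid') OR rate_bp BETWEEN 1811 AND 2385]
loan_id=600: ✓ → 286
loan_id=601: ✓ → 342
loan_id=602: ✗
loan_id=603: ✓ → 146
loan_id=604: ✓ → 38
loan_id=605: ✓ → 136
loan_id=606: ✗
loan_id=607: ✓ → 181
loan_id=608: ✓ → 246
loan_id=609: ✗
loan_id=610: ✗
loan_id=611: ✗
loan_id=612: ✓ → 150
current_sum = 286 + 342 + 146 + 38 + 136 + 181 + 246 + 150 = 1525
—
[rate_bp_sum2: rate_bp >= 1016]
loan_id=600: ✓ → 286
loan_id=601: ✓ → 342
loan_id=602: ✗
loan_id=603: ✗
loan_id=604: ✓ → 38
loan_id=605: ✗
loan_id=606: ✓ → 9
loan_id=607: ✗
loan_id=608: ✓ → 246
loan_id=609: ✗
loan_id=610: ✗
loan_id=611: ✓ → 300
loan_id=612: ✓ → 150
rate_bp_sum2 = 286 + 342 + 38 + 9 + 246 + 300 + 150 = 1371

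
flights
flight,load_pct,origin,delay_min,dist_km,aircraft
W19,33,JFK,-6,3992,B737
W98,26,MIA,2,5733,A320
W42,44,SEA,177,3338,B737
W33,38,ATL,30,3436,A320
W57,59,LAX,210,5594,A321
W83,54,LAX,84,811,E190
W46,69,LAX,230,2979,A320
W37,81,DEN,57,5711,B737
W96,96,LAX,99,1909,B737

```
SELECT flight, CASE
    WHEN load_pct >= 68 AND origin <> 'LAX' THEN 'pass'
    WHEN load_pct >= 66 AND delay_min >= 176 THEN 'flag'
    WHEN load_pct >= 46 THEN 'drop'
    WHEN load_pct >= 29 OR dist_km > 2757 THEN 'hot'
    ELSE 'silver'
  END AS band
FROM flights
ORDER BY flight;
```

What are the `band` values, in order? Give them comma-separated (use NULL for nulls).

flight=W19: load_pct >= 29 OR dist_km > 2757 → hot
flight=W33: load_pct >= 29 OR dist_km > 2757 → hot
flight=W37: load_pct >= 68 AND origin <> 'LAX' → pass
flight=W42: load_pct >= 29 OR dist_km > 2757 → hot
flight=W46: load_pct >= 66 AND delay_min >= 176 → flag
flight=W57: load_pct >= 46 → drop
flight=W83: load_pct >= 46 → drop
flight=W96: load_pct >= 46 → drop
flight=W98: load_pct >= 29 OR dist_km > 2757 → hot

hot, hot, pass, hot, flag, drop, drop, drop, hot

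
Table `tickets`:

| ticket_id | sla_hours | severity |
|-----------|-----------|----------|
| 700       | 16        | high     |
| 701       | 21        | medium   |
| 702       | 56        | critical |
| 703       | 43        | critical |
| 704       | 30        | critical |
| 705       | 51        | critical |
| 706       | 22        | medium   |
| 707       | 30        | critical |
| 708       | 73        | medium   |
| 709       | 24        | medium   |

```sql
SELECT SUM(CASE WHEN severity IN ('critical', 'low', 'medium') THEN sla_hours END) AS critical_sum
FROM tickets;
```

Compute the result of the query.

350

ticket_id=700: ✗
ticket_id=701: ✓ → 21
ticket_id=702: ✓ → 56
ticket_id=703: ✓ → 43
ticket_id=704: ✓ → 30
ticket_id=705: ✓ → 51
ticket_id=706: ✓ → 22
ticket_id=707: ✓ → 30
ticket_id=708: ✓ → 73
ticket_id=709: ✓ → 24
critical_sum = 21 + 56 + 43 + 30 + 51 + 22 + 30 + 73 + 24 = 350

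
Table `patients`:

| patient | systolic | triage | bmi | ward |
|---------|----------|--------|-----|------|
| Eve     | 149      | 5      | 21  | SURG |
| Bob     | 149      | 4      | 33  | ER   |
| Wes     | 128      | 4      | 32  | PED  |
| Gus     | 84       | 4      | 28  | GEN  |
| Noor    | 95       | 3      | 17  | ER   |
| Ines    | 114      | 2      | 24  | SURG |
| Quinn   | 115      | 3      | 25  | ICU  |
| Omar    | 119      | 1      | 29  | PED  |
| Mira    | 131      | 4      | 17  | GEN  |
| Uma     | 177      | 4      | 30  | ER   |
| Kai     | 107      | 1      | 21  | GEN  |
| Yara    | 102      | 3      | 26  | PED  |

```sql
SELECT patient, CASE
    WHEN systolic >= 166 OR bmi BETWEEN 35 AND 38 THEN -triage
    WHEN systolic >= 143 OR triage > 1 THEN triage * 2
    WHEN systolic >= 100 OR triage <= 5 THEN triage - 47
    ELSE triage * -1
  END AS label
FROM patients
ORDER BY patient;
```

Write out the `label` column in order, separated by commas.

patient=Bob: systolic >= 143 OR triage > 1 → 8
patient=Eve: systolic >= 143 OR triage > 1 → 10
patient=Gus: systolic >= 143 OR triage > 1 → 8
patient=Ines: systolic >= 143 OR triage > 1 → 4
patient=Kai: systolic >= 100 OR triage <= 5 → -46
patient=Mira: systolic >= 143 OR triage > 1 → 8
patient=Noor: systolic >= 143 OR triage > 1 → 6
patient=Omar: systolic >= 100 OR triage <= 5 → -46
patient=Quinn: systolic >= 143 OR triage > 1 → 6
patient=Uma: systolic >= 166 OR bmi BETWEEN 35 AND 38 → -4
patient=Wes: systolic >= 143 OR triage > 1 → 8
patient=Yara: systolic >= 143 OR triage > 1 → 6

8, 10, 8, 4, -46, 8, 6, -46, 6, -4, 8, 6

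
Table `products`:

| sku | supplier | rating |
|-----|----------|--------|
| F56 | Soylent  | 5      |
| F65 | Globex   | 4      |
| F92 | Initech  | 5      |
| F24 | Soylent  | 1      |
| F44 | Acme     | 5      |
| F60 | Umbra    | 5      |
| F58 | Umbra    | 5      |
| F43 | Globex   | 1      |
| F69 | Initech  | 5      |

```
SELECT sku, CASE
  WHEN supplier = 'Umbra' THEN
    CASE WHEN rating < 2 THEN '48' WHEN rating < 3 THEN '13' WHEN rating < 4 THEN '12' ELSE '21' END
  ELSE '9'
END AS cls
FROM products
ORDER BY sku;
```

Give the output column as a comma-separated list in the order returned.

sku=F24: supplier='Soylent' → outer ELSE → 9
sku=F43: supplier='Globex' → outer ELSE → 9
sku=F44: supplier='Acme' → outer ELSE → 9
sku=F56: supplier='Soylent' → outer ELSE → 9
sku=F58: supplier='Umbra' → inner[ELSE] → 21
sku=F60: supplier='Umbra' → inner[ELSE] → 21
sku=F65: supplier='Globex' → outer ELSE → 9
sku=F69: supplier='Initech' → outer ELSE → 9
sku=F92: supplier='Initech' → outer ELSE → 9

9, 9, 9, 9, 21, 21, 9, 9, 9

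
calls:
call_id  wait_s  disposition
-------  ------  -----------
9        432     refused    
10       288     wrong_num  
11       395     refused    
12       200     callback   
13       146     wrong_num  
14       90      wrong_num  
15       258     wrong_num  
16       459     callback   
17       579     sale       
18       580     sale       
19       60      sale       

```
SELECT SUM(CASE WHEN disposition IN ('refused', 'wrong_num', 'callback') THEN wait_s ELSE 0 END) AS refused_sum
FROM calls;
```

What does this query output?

2268

call_id=9: ✓ → 432
call_id=10: ✓ → 288
call_id=11: ✓ → 395
call_id=12: ✓ → 200
call_id=13: ✓ → 146
call_id=14: ✓ → 90
call_id=15: ✓ → 258
call_id=16: ✓ → 459
call_id=17: ✗
call_id=18: ✗
call_id=19: ✗
refused_sum = 432 + 288 + 395 + 200 + 146 + 90 + 258 + 459 = 2268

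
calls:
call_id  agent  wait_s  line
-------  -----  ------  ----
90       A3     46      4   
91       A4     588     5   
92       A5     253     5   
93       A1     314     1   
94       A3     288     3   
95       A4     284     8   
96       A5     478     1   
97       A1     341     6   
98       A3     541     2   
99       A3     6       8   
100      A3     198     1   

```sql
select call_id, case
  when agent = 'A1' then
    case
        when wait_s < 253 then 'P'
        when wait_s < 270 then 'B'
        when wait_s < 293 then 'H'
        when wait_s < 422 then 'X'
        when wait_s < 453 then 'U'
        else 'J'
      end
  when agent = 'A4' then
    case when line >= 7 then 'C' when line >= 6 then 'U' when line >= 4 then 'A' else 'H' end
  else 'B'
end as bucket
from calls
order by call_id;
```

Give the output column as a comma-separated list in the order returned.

call_id=90: agent='A3' → outer ELSE → B
call_id=91: agent='A4' → inner[line >= 4] → A
call_id=92: agent='A5' → outer ELSE → B
call_id=93: agent='A1' → inner[wait_s < 422] → X
call_id=94: agent='A3' → outer ELSE → B
call_id=95: agent='A4' → inner[line >= 7] → C
call_id=96: agent='A5' → outer ELSE → B
call_id=97: agent='A1' → inner[wait_s < 422] → X
call_id=98: agent='A3' → outer ELSE → B
call_id=99: agent='A3' → outer ELSE → B
call_id=100: agent='A3' → outer ELSE → B

B, A, B, X, B, C, B, X, B, B, B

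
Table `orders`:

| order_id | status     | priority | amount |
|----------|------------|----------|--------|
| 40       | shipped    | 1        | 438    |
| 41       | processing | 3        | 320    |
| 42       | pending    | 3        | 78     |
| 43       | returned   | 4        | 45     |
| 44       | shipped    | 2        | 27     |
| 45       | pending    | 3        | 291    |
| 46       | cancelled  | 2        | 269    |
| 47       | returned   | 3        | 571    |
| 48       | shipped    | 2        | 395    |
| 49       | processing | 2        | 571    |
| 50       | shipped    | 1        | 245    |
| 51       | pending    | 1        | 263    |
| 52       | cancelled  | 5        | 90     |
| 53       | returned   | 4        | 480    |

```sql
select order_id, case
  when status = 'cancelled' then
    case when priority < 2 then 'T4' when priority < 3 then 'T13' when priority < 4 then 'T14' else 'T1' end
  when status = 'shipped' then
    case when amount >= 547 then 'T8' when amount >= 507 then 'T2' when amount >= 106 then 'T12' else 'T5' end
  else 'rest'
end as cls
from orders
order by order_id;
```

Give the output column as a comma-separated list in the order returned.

T12, rest, rest, rest, T5, rest, T13, rest, T12, rest, T12, rest, T1, rest

order_id=40: status='shipped' → inner[amount >= 106] → T12
order_id=41: status='processing' → outer ELSE → rest
order_id=42: status='pending' → outer ELSE → rest
order_id=43: status='returned' → outer ELSE → rest
order_id=44: status='shipped' → inner[ELSE] → T5
order_id=45: status='pending' → outer ELSE → rest
order_id=46: status='cancelled' → inner[priority < 3] → T13
order_id=47: status='returned' → outer ELSE → rest
order_id=48: status='shipped' → inner[amount >= 106] → T12
order_id=49: status='processing' → outer ELSE → rest
order_id=50: status='shipped' → inner[amount >= 106] → T12
order_id=51: status='pending' → outer ELSE → rest
order_id=52: status='cancelled' → inner[ELSE] → T1
order_id=53: status='returned' → outer ELSE → rest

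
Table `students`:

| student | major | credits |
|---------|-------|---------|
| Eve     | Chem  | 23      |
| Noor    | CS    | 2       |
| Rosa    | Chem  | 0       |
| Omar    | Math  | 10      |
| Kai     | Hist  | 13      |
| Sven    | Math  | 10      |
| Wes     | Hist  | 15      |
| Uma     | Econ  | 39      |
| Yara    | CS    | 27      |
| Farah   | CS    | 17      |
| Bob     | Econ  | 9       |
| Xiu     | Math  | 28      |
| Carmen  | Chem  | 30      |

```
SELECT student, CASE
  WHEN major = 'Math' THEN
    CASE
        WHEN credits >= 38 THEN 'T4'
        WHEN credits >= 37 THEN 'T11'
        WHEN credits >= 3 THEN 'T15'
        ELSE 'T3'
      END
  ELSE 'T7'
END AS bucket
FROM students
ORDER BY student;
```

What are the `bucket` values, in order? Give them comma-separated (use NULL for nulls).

student=Bob: major='Econ' → outer ELSE → T7
student=Carmen: major='Chem' → outer ELSE → T7
student=Eve: major='Chem' → outer ELSE → T7
student=Farah: major='CS' → outer ELSE → T7
student=Kai: major='Hist' → outer ELSE → T7
student=Noor: major='CS' → outer ELSE → T7
student=Omar: major='Math' → inner[credits >= 3] → T15
student=Rosa: major='Chem' → outer ELSE → T7
student=Sven: major='Math' → inner[credits >= 3] → T15
student=Uma: major='Econ' → outer ELSE → T7
student=Wes: major='Hist' → outer ELSE → T7
student=Xiu: major='Math' → inner[credits >= 3] → T15
student=Yara: major='CS' → outer ELSE → T7

T7, T7, T7, T7, T7, T7, T15, T7, T15, T7, T7, T15, T7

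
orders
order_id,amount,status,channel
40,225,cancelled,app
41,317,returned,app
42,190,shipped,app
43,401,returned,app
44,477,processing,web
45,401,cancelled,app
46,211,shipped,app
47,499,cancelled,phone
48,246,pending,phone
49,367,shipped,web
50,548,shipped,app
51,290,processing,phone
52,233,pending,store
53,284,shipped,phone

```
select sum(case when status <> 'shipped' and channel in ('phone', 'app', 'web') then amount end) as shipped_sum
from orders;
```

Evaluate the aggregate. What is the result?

2856

order_id=40: ✓ → 225
order_id=41: ✓ → 317
order_id=42: ✗
order_id=43: ✓ → 401
order_id=44: ✓ → 477
order_id=45: ✓ → 401
order_id=46: ✗
order_id=47: ✓ → 499
order_id=48: ✓ → 246
order_id=49: ✗
order_id=50: ✗
order_id=51: ✓ → 290
order_id=52: ✗
order_id=53: ✗
shipped_sum = 225 + 317 + 401 + 477 + 401 + 499 + 246 + 290 = 2856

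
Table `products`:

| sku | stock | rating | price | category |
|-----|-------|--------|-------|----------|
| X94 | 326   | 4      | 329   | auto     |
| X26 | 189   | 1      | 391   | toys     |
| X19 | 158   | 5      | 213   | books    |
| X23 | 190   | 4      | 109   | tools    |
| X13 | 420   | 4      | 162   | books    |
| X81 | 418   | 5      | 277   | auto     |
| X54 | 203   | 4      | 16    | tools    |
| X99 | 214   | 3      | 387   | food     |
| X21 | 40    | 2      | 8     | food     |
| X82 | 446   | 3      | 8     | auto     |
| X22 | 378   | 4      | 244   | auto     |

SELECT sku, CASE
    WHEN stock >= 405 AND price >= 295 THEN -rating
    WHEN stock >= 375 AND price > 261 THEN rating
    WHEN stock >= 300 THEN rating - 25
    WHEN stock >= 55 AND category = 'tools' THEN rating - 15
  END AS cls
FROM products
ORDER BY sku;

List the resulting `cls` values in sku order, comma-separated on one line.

sku=X13: stock >= 300 → -21
sku=X19: (no match → NULL) → NULL
sku=X21: (no match → NULL) → NULL
sku=X22: stock >= 300 → -21
sku=X23: stock >= 55 AND category = 'tools' → -11
sku=X26: (no match → NULL) → NULL
sku=X54: stock >= 55 AND category = 'tools' → -11
sku=X81: stock >= 375 AND price > 261 → 5
sku=X82: stock >= 300 → -22
sku=X94: stock >= 300 → -21
sku=X99: (no match → NULL) → NULL

-21, NULL, NULL, -21, -11, NULL, -11, 5, -22, -21, NULL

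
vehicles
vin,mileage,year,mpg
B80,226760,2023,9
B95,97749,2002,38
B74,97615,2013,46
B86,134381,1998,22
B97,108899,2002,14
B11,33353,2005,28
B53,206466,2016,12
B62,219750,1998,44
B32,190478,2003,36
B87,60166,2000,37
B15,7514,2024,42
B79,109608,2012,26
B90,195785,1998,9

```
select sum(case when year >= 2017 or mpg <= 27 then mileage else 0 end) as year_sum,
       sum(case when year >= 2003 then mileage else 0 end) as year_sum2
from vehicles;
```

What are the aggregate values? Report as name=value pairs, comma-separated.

year_sum=989413, year_sum2=871794

[year_sum: year >= 2017 or mpg <= 27]
vin=B80: ✓ → 226760
vin=B95: ✗
vin=B74: ✗
vin=B86: ✓ → 134381
vin=B97: ✓ → 108899
vin=B11: ✗
vin=B53: ✓ → 206466
vin=B62: ✗
vin=B32: ✗
vin=B87: ✗
vin=B15: ✓ → 7514
vin=B79: ✓ → 109608
vin=B90: ✓ → 195785
year_sum = 226760 + 134381 + 108899 + 206466 + 7514 + 109608 + 195785 = 989413
—
[year_sum2: year >= 2003]
vin=B80: ✓ → 226760
vin=B95: ✗
vin=B74: ✓ → 97615
vin=B86: ✗
vin=B97: ✗
vin=B11: ✓ → 33353
vin=B53: ✓ → 206466
vin=B62: ✗
vin=B32: ✓ → 190478
vin=B87: ✗
vin=B15: ✓ → 7514
vin=B79: ✓ → 109608
vin=B90: ✗
year_sum2 = 226760 + 97615 + 33353 + 206466 + 190478 + 7514 + 109608 = 871794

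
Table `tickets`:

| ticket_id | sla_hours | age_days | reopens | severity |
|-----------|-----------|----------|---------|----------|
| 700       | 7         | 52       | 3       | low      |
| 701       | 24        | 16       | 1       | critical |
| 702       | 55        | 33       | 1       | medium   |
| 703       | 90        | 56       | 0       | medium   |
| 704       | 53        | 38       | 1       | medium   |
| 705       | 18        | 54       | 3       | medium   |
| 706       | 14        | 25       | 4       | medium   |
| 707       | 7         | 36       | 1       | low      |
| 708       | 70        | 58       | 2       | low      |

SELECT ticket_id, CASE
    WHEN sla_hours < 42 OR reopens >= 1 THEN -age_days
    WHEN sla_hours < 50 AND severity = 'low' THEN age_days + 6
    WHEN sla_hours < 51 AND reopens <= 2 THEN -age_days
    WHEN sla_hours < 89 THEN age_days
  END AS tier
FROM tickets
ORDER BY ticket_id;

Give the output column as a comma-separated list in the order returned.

ticket_id=700: sla_hours < 42 OR reopens >= 1 → -52
ticket_id=701: sla_hours < 42 OR reopens >= 1 → -16
ticket_id=702: sla_hours < 42 OR reopens >= 1 → -33
ticket_id=703: (no match → NULL) → NULL
ticket_id=704: sla_hours < 42 OR reopens >= 1 → -38
ticket_id=705: sla_hours < 42 OR reopens >= 1 → -54
ticket_id=706: sla_hours < 42 OR reopens >= 1 → -25
ticket_id=707: sla_hours < 42 OR reopens >= 1 → -36
ticket_id=708: sla_hours < 42 OR reopens >= 1 → -58

-52, -16, -33, NULL, -38, -54, -25, -36, -58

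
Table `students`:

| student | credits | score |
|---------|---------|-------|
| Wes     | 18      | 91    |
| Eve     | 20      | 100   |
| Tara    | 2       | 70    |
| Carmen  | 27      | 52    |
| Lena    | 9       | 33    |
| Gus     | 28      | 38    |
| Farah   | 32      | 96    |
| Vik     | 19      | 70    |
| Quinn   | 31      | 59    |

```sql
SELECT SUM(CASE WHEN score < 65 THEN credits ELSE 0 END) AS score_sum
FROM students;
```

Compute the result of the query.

95

student=Wes: ✗
student=Eve: ✗
student=Tara: ✗
student=Carmen: ✓ → 27
student=Lena: ✓ → 9
student=Gus: ✓ → 28
student=Farah: ✗
student=Vik: ✗
student=Quinn: ✓ → 31
score_sum = 27 + 9 + 28 + 31 = 95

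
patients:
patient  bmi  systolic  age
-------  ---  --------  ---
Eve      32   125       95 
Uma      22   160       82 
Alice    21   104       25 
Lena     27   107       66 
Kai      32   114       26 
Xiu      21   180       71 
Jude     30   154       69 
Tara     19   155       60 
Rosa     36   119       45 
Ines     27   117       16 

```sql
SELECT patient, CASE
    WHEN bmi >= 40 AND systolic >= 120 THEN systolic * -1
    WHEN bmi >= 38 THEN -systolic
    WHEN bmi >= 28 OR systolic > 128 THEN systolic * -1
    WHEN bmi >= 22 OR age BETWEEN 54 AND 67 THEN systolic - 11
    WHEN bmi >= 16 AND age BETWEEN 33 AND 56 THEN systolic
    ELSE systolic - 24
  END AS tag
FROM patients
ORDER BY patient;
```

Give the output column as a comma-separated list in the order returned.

patient=Alice: ELSE → 80
patient=Eve: bmi >= 28 OR systolic > 128 → -125
patient=Ines: bmi >= 22 OR age BETWEEN 54 AND 67 → 106
patient=Jude: bmi >= 28 OR systolic > 128 → -154
patient=Kai: bmi >= 28 OR systolic > 128 → -114
patient=Lena: bmi >= 22 OR age BETWEEN 54 AND 67 → 96
patient=Rosa: bmi >= 28 OR systolic > 128 → -119
patient=Tara: bmi >= 28 OR systolic > 128 → -155
patient=Uma: bmi >= 28 OR systolic > 128 → -160
patient=Xiu: bmi >= 28 OR systolic > 128 → -180

80, -125, 106, -154, -114, 96, -119, -155, -160, -180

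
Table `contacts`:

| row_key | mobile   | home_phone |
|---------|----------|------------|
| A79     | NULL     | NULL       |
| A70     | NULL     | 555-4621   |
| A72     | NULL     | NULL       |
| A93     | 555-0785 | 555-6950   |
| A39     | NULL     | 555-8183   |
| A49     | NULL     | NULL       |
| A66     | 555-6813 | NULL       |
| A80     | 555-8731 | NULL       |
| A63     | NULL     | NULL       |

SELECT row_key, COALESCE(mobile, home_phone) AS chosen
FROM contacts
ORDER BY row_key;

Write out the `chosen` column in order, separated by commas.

555-8183, NULL, NULL, 555-6813, 555-4621, NULL, NULL, 555-8731, 555-0785

row_key=A39: mobile=NULL, home_phone=555-8183 → 555-8183
row_key=A49: mobile=NULL, home_phone=NULL (all NULL) → NULL
row_key=A63: mobile=NULL, home_phone=NULL (all NULL) → NULL
row_key=A66: mobile=555-6813 → 555-6813
row_key=A70: mobile=NULL, home_phone=555-4621 → 555-4621
row_key=A72: mobile=NULL, home_phone=NULL (all NULL) → NULL
row_key=A79: mobile=NULL, home_phone=NULL (all NULL) → NULL
row_key=A80: mobile=555-8731 → 555-8731
row_key=A93: mobile=555-0785 → 555-0785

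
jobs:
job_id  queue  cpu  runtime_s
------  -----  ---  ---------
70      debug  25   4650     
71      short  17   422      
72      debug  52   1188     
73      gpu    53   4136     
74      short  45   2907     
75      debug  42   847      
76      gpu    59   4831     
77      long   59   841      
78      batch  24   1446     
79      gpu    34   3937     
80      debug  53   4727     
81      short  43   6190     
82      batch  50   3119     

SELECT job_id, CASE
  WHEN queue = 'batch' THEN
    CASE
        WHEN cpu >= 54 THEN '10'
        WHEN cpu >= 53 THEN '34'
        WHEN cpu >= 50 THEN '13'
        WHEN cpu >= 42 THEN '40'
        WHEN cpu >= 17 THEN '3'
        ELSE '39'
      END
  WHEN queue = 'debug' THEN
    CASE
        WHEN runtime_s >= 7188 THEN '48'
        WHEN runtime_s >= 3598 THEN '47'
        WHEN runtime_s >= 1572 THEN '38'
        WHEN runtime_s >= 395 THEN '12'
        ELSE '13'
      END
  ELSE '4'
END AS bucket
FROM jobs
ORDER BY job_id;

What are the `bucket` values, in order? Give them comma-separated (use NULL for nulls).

job_id=70: queue='debug' → inner[runtime_s >= 3598] → 47
job_id=71: queue='short' → outer ELSE → 4
job_id=72: queue='debug' → inner[runtime_s >= 395] → 12
job_id=73: queue='gpu' → outer ELSE → 4
job_id=74: queue='short' → outer ELSE → 4
job_id=75: queue='debug' → inner[runtime_s >= 395] → 12
job_id=76: queue='gpu' → outer ELSE → 4
job_id=77: queue='long' → outer ELSE → 4
job_id=78: queue='batch' → inner[cpu >= 17] → 3
job_id=79: queue='gpu' → outer ELSE → 4
job_id=80: queue='debug' → inner[runtime_s >= 3598] → 47
job_id=81: queue='short' → outer ELSE → 4
job_id=82: queue='batch' → inner[cpu >= 50] → 13

47, 4, 12, 4, 4, 12, 4, 4, 3, 4, 47, 4, 13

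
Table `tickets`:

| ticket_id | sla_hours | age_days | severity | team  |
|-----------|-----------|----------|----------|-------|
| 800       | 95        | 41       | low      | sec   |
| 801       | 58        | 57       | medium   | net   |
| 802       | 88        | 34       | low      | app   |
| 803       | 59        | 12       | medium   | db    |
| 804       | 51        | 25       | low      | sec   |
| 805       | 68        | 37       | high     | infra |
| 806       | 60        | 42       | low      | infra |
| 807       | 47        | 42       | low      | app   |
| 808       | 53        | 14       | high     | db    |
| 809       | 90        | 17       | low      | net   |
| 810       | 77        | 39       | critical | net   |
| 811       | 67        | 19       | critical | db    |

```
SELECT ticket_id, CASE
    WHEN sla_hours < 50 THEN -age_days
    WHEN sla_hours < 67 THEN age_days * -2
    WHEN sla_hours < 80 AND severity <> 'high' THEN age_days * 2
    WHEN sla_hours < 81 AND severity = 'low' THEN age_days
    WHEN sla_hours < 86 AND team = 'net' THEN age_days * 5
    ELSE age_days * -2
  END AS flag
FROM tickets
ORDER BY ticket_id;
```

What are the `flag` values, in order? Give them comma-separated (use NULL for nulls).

-82, -114, -68, -24, -50, -74, -84, -42, -28, -34, 78, 38

ticket_id=800: ELSE → -82
ticket_id=801: sla_hours < 67 → -114
ticket_id=802: ELSE → -68
ticket_id=803: sla_hours < 67 → -24
ticket_id=804: sla_hours < 67 → -50
ticket_id=805: ELSE → -74
ticket_id=806: sla_hours < 67 → -84
ticket_id=807: sla_hours < 50 → -42
ticket_id=808: sla_hours < 67 → -28
ticket_id=809: ELSE → -34
ticket_id=810: sla_hours < 80 AND severity <> 'high' → 78
ticket_id=811: sla_hours < 80 AND severity <> 'high' → 38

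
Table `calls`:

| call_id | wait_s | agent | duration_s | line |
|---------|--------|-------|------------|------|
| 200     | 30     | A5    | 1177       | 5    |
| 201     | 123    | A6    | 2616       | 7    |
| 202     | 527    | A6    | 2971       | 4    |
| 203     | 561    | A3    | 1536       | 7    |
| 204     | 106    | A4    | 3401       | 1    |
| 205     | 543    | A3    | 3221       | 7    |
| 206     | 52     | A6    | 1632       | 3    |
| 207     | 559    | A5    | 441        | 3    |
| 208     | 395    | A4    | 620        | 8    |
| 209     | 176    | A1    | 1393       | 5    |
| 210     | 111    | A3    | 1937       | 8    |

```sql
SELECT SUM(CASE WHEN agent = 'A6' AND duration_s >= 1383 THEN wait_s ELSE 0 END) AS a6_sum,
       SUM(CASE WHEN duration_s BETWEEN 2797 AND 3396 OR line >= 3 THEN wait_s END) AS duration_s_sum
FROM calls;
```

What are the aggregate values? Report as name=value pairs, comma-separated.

[a6_sum: agent = 'A6' AND duration_s >= 1383]
call_id=200: ✗
call_id=201: ✓ → 123
call_id=202: ✓ → 527
call_id=203: ✗
call_id=204: ✗
call_id=205: ✗
call_id=206: ✓ → 52
call_id=207: ✗
call_id=208: ✗
call_id=209: ✗
call_id=210: ✗
a6_sum = 123 + 527 + 52 = 702
—
[duration_s_sum: duration_s BETWEEN 2797 AND 3396 OR line >= 3]
call_id=200: ✓ → 30
call_id=201: ✓ → 123
call_id=202: ✓ → 527
call_id=203: ✓ → 561
call_id=204: ✗
call_id=205: ✓ → 543
call_id=206: ✓ → 52
call_id=207: ✓ → 559
call_id=208: ✓ → 395
call_id=209: ✓ → 176
call_id=210: ✓ → 111
duration_s_sum = 30 + 123 + 527 + 561 + 543 + 52 + 559 + 395 + 176 + 111 = 3077

a6_sum=702, duration_s_sum=3077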